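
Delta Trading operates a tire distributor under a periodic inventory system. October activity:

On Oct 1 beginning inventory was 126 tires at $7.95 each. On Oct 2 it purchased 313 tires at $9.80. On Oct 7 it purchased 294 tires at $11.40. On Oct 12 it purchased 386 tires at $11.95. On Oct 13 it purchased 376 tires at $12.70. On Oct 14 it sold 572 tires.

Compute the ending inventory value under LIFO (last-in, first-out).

Oct 14, 572 sold [LIFO — newest first]: 376 @ $12.70 + 196 @ $11.95 = $7,117.40
Ending inventory: 126 @ $7.95 + 313 @ $9.80 + 294 @ $11.40 + 190 @ $11.95 = $9,691.20

Ending inventory = $9,691.20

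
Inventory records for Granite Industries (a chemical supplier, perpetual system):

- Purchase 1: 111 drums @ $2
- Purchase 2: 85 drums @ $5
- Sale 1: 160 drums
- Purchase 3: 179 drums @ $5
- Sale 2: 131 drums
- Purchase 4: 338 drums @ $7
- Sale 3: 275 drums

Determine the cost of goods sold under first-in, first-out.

COGS = $2,879

Sale 1 (160) [FIFO — oldest first]: 111 @ $2 + 49 @ $5 = $467
Sale 2 (131) [FIFO — oldest first]: 36 @ $5 + 95 @ $5 = $655
Sale 3 (275) [FIFO — oldest first]: 84 @ $5 + 191 @ $7 = $1,757
Total COGS = $467 + $655 + $1,757 = $2,879
Ending inventory: 147 @ $7 = $1,029
Check: goods available $3,908 = COGS $2,879 + ending $1,029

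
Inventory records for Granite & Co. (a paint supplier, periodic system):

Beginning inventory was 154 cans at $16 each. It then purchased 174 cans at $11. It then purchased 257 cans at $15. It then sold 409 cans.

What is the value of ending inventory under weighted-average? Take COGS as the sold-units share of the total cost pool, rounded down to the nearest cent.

Sale 1, sell 409: 409/585 × $8,233.00 → $5,756.06
Ending inventory (cost pool remaining) = $2,476.94

Ending inventory = $2,476.94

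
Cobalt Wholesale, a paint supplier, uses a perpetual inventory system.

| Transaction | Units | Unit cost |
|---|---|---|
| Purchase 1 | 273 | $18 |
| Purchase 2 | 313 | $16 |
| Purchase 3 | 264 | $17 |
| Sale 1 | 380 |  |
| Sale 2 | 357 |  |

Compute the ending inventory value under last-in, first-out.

Ending inventory = $2,034

Sale 1 (380) [LIFO — newest first]: 264 @ $17 + 116 @ $16 = $6,344
Sale 2 (357) [LIFO — newest first]: 197 @ $16 + 160 @ $18 = $6,032
Total COGS = $6,344 + $6,032 = $12,376
Ending inventory: 113 @ $18 = $2,034
Check: goods available $14,410 = COGS $12,376 + ending $2,034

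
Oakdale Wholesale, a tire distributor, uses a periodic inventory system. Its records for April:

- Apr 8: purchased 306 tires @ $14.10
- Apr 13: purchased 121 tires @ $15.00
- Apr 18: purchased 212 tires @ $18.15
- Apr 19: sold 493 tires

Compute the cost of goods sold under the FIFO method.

COGS = $7,327.50

Apr 19, 493 sold [FIFO — oldest first]: 306 @ $14.10 + 121 @ $15.00 + 66 @ $18.15 = $7,327.50
Ending inventory: 146 @ $18.15 = $2,649.90
Check: goods available $9,977.40 = COGS $7,327.50 + ending $2,649.90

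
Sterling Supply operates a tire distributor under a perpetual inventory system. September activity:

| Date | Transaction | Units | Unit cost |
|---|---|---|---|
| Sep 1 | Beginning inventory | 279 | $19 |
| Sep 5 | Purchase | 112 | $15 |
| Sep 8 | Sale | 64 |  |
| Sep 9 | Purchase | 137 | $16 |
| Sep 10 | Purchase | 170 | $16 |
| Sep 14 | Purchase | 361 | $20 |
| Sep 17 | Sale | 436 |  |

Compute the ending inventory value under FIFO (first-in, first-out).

Sep 8, 64 sold [FIFO — oldest first]: 64 @ $19 = $1,216
Sep 17, 436 sold [FIFO — oldest first]: 215 @ $19 + 112 @ $15 + 109 @ $16 = $7,509
Total COGS = $1,216 + $7,509 = $8,725
Ending inventory: 28 @ $16 + 170 @ $16 + 361 @ $20 = $10,388
Check: goods available $19,113 = COGS $8,725 + ending $10,388

Ending inventory = $10,388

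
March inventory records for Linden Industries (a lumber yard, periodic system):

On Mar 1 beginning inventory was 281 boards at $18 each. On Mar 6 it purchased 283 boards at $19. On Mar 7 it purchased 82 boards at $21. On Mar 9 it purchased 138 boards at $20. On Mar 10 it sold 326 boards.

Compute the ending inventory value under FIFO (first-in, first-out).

Mar 10, 326 sold [FIFO — oldest first]: 281 @ $18 + 45 @ $19 = $5,913
Ending inventory: 238 @ $19 + 82 @ $21 + 138 @ $20 = $9,004

Ending inventory = $9,004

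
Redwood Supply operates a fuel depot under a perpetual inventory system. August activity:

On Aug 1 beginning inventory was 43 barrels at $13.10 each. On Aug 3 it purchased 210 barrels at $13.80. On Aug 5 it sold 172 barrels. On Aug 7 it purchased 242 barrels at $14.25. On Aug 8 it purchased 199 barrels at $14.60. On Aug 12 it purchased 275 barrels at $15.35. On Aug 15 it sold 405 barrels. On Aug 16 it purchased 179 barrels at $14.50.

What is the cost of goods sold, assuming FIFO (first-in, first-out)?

Aug 5, 172 sold [FIFO — oldest first]: 43 @ $13.10 + 129 @ $13.80 = $2,343.50
Aug 15, 405 sold [FIFO — oldest first]: 81 @ $13.80 + 242 @ $14.25 + 82 @ $14.60 = $5,763.50
Total COGS = $2,343.50 + $5,763.50 = $8,107.00
Ending inventory: 117 @ $14.60 + 275 @ $15.35 + 179 @ $14.50 = $8,524.95
Check: goods available $16,631.95 = COGS $8,107.00 + ending $8,524.95

COGS = $8,107.00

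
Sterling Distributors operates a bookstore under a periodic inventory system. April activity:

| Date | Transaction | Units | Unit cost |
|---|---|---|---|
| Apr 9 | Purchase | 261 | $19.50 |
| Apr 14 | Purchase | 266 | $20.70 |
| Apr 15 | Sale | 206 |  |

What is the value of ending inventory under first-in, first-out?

Apr 15, 206 sold [FIFO — oldest first]: 206 @ $19.50 = $4,017.00
Ending inventory: 55 @ $19.50 + 266 @ $20.70 = $6,578.70

Ending inventory = $6,578.70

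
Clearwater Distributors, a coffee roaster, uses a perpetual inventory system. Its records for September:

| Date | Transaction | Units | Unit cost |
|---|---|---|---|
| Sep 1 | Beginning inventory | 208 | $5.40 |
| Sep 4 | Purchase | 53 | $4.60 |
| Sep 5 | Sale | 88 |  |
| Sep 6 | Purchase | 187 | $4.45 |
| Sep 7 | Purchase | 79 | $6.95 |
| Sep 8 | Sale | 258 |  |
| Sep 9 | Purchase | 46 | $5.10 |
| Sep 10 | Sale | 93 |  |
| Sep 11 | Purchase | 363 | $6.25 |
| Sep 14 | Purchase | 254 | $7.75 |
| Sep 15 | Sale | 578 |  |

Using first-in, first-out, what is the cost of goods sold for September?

Sep 5, 88 sold [FIFO — oldest first]: 88 @ $5.40 = $475.20
Sep 8, 258 sold [FIFO — oldest first]: 120 @ $5.40 + 53 @ $4.60 + 85 @ $4.45 = $1,270.05
Sep 10, 93 sold [FIFO — oldest first]: 93 @ $4.45 = $413.85
Sep 15, 578 sold [FIFO — oldest first]: 9 @ $4.45 + 79 @ $6.95 + 46 @ $5.10 + 363 @ $6.25 + 81 @ $7.75 = $3,720.20
Total COGS = $475.20 + $1,270.05 + $413.85 + $3,720.20 = $5,879.30
Ending inventory: 173 @ $7.75 = $1,340.75

COGS = $5,879.30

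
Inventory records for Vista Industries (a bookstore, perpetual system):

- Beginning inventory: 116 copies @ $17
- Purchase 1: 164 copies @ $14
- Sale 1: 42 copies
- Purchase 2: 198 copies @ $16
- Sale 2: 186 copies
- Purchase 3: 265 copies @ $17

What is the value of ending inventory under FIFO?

Ending inventory = $8,401

Sale 1 (42) [FIFO — oldest first]: 42 @ $17 = $714
Sale 2 (186) [FIFO — oldest first]: 74 @ $17 + 112 @ $14 = $2,826
Total COGS = $714 + $2,826 = $3,540
Ending inventory: 52 @ $14 + 198 @ $16 + 265 @ $17 = $8,401
Check: goods available $11,941 = COGS $3,540 + ending $8,401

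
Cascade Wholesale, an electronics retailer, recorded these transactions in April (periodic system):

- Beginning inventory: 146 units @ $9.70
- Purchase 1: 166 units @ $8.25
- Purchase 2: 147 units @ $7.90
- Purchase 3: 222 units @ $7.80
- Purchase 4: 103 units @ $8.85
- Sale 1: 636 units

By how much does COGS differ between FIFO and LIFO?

$170.15

FIFO COGS: 146 @ $9.70 + 166 @ $8.25 + 147 @ $7.90 + 177 @ $7.80 = $5,327.60
LIFO COGS: 103 @ $8.85 + 222 @ $7.80 + 147 @ $7.90 + 164 @ $8.25 = $5,157.45
Difference = |$5,327.60 − $5,157.45| = $170.15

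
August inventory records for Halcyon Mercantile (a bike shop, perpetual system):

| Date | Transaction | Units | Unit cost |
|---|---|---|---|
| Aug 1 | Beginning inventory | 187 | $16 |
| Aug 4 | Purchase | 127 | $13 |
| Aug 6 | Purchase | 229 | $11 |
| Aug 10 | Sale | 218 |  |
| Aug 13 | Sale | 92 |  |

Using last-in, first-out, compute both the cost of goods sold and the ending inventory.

Aug 10, 218 sold [LIFO — newest first]: 218 @ $11 = $2,398
Aug 13, 92 sold [LIFO — newest first]: 11 @ $11 + 81 @ $13 = $1,174
Total COGS = $2,398 + $1,174 = $3,572
Ending inventory: 187 @ $16 + 46 @ $13 = $3,590

COGS = $3,572; ending inventory = $3,590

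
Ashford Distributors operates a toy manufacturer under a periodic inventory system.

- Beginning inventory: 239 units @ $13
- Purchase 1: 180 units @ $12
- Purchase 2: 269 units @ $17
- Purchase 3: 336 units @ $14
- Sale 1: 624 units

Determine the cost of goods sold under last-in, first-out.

COGS = $9,505

Sale 1 (624) [LIFO — newest first]: 336 @ $14 + 269 @ $17 + 19 @ $12 = $9,505
Ending inventory: 239 @ $13 + 161 @ $12 = $5,039
Check: goods available $14,544 = COGS $9,505 + ending $5,039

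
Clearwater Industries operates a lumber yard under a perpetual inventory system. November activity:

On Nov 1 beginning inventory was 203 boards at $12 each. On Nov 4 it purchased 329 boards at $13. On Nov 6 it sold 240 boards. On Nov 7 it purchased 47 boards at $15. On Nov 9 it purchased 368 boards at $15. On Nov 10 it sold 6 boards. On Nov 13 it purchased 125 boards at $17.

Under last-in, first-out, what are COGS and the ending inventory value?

COGS = $3,210; ending inventory = $11,853

Nov 6, 240 sold [LIFO — newest first]: 240 @ $13 = $3,120
Nov 10, 6 sold [LIFO — newest first]: 6 @ $15 = $90
Total COGS = $3,120 + $90 = $3,210
Ending inventory: 203 @ $12 + 89 @ $13 + 47 @ $15 + 362 @ $15 + 125 @ $17 = $11,853
Check: goods available $15,063 = COGS $3,210 + ending $11,853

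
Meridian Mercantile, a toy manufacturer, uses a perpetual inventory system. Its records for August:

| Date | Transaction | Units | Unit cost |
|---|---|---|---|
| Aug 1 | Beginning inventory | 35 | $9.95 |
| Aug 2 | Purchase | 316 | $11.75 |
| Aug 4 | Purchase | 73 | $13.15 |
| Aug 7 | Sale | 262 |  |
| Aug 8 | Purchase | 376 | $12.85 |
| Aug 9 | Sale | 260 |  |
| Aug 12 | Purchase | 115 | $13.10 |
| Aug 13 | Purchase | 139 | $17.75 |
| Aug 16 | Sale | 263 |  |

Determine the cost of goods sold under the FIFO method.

COGS = $9,660.05

Aug 7, 262 sold [FIFO — oldest first]: 35 @ $9.95 + 227 @ $11.75 = $3,015.50
Aug 9, 260 sold [FIFO — oldest first]: 89 @ $11.75 + 73 @ $13.15 + 98 @ $12.85 = $3,265.00
Aug 16, 263 sold [FIFO — oldest first]: 263 @ $12.85 = $3,379.55
Total COGS = $3,015.50 + $3,265.00 + $3,379.55 = $9,660.05
Ending inventory: 15 @ $12.85 + 115 @ $13.10 + 139 @ $17.75 = $4,166.50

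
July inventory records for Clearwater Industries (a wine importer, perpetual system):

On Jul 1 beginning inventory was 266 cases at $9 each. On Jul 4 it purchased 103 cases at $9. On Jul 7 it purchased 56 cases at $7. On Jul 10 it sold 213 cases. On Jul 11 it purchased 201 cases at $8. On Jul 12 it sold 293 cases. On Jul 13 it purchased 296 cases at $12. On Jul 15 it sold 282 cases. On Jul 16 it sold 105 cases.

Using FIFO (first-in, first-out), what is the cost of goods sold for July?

Jul 10, 213 sold [FIFO — oldest first]: 213 @ $9 = $1,917
Jul 12, 293 sold [FIFO — oldest first]: 53 @ $9 + 103 @ $9 + 56 @ $7 + 81 @ $8 = $2,444
Jul 15, 282 sold [FIFO — oldest first]: 120 @ $8 + 162 @ $12 = $2,904
Jul 16, 105 sold [FIFO — oldest first]: 105 @ $12 = $1,260
Total COGS = $1,917 + $2,444 + $2,904 + $1,260 = $8,525
Ending inventory: 29 @ $12 = $348

COGS = $8,525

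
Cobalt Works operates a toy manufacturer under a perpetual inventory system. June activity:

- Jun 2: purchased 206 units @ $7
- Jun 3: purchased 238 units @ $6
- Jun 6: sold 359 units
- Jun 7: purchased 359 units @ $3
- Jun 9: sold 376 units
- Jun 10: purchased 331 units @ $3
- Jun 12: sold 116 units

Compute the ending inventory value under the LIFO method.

Ending inventory = $1,121

Jun 6, 359 sold [LIFO — newest first]: 238 @ $6 + 121 @ $7 = $2,275
Jun 9, 376 sold [LIFO — newest first]: 359 @ $3 + 17 @ $7 = $1,196
Jun 12, 116 sold [LIFO — newest first]: 116 @ $3 = $348
Total COGS = $2,275 + $1,196 + $348 = $3,819
Ending inventory: 68 @ $7 + 215 @ $3 = $1,121
Check: goods available $4,940 = COGS $3,819 + ending $1,121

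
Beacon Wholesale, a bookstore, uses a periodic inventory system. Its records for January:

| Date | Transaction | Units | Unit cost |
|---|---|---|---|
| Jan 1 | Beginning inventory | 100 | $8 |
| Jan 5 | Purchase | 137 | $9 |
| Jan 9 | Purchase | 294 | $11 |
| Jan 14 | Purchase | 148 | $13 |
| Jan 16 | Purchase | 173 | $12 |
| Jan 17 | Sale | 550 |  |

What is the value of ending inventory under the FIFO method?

Jan 17, 550 sold [FIFO — oldest first]: 100 @ $8 + 137 @ $9 + 294 @ $11 + 19 @ $13 = $5,514
Ending inventory: 129 @ $13 + 173 @ $12 = $3,753

Ending inventory = $3,753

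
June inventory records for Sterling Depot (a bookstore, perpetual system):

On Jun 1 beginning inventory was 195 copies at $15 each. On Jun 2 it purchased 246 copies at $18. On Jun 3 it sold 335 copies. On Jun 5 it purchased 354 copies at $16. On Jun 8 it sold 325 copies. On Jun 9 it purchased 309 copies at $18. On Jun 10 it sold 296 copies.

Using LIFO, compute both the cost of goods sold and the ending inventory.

Jun 3, 335 sold [LIFO — newest first]: 246 @ $18 + 89 @ $15 = $5,763
Jun 8, 325 sold [LIFO — newest first]: 325 @ $16 = $5,200
Jun 10, 296 sold [LIFO — newest first]: 296 @ $18 = $5,328
Total COGS = $5,763 + $5,200 + $5,328 = $16,291
Ending inventory: 106 @ $15 + 29 @ $16 + 13 @ $18 = $2,288
Check: goods available $18,579 = COGS $16,291 + ending $2,288

COGS = $16,291; ending inventory = $2,288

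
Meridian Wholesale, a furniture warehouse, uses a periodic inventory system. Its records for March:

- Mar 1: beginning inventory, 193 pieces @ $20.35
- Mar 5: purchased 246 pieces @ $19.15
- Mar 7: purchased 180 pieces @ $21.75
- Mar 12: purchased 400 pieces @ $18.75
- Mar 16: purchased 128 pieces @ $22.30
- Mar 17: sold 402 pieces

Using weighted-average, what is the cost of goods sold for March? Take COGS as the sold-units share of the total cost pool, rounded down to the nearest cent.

COGS = $8,028.73

Mar 17, sell 402: 402/1147 × $22,907.85 → $8,028.73
Ending inventory (cost pool remaining) = $14,879.12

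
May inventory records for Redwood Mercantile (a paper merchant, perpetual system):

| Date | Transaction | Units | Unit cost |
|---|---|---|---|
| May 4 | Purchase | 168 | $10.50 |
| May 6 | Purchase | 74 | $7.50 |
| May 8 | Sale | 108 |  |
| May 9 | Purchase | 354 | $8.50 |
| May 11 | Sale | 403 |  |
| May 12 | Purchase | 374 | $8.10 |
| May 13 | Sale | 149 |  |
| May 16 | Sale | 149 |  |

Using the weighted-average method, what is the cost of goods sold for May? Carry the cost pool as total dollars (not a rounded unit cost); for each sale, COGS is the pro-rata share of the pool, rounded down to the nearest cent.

COGS = $7,032.50

After May 4: 168 on hand, pool $1,764.00 (≈ $10.5000 each)
After May 6: 242 on hand, pool $2,319.00 (≈ $9.5826 each)
May 8, sell 108: 108/242 × $2,319.00 → $1,034.92
After May 9: 488 on hand, pool $4,293.08 (≈ $8.7973 each)
May 11, sell 403: 403/488 × $4,293.08 → $3,545.30
After May 12: 459 on hand, pool $3,777.18 (≈ $8.2292 each)
May 13, sell 149: 149/459 × $3,777.18 → $1,226.14
May 16, sell 149: 149/310 × $2,551.04 → $1,226.14
Total COGS = $1,034.92 + $3,545.30 + $1,226.14 + $1,226.14 = $7,032.50
Ending inventory (cost pool remaining) = $1,324.90
Check: goods available $8,357.40 = COGS $7,032.50 + ending $1,324.90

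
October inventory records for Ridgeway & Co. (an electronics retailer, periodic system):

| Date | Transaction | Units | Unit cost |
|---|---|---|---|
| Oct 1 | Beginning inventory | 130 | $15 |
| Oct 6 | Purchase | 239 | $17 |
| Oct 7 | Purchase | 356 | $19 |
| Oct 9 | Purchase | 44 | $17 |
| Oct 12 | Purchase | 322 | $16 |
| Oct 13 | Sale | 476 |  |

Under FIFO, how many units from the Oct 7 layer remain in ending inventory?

Oct 13, 476 sold [FIFO — oldest first]: 130 @ $15 + 239 @ $17 + 107 @ $19 = $8,046
Ending inventory: 249 @ $19 + 44 @ $17 + 322 @ $16 = $10,631
Check: goods available $18,677 = COGS $8,046 + ending $10,631

249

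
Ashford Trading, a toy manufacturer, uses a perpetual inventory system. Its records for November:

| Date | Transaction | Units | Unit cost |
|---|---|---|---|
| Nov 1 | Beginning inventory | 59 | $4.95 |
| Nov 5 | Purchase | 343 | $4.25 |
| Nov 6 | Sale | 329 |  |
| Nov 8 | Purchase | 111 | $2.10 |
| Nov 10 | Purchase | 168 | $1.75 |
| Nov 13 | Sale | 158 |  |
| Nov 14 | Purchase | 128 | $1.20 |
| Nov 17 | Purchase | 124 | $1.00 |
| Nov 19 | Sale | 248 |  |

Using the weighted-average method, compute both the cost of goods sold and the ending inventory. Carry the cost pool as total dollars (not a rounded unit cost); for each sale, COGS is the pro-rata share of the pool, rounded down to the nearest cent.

COGS = $2,224.54; ending inventory = $329.96

After Nov 1: 59 on hand, pool $292.05 (≈ $4.9500 each)
After Nov 5: 402 on hand, pool $1,749.80 (≈ $4.3527 each)
Nov 6, sell 329: 329/402 × $1,749.80 → $1,432.05
After Nov 8: 184 on hand, pool $550.85 (≈ $2.9937 each)
After Nov 10: 352 on hand, pool $844.85 (≈ $2.4001 each)
Nov 13, sell 158: 158/352 × $844.85 → $379.22
After Nov 14: 322 on hand, pool $619.23 (≈ $1.9231 each)
After Nov 17: 446 on hand, pool $743.23 (≈ $1.6664 each)
Nov 19, sell 248: 248/446 × $743.23 → $413.27
Total COGS = $1,432.05 + $379.22 + $413.27 = $2,224.54
Ending inventory (cost pool remaining) = $329.96
Check: goods available $2,554.50 = COGS $2,224.54 + ending $329.96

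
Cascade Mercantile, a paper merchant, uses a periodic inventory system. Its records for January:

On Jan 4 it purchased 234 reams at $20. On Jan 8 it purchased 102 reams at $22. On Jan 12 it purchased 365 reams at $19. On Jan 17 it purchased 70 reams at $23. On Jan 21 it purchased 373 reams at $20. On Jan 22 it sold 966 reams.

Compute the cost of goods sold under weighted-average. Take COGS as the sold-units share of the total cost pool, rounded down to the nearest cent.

Jan 22, sell 966: 966/1144 × $22,929.00 → $19,361.37
Ending inventory (cost pool remaining) = $3,567.63
Check: goods available $22,929.00 = COGS $19,361.37 + ending $3,567.63

COGS = $19,361.37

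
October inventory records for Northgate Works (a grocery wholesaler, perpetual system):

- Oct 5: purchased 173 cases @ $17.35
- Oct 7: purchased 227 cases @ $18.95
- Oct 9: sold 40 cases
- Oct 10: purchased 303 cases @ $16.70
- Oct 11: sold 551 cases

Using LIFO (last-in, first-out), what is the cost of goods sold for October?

COGS = $10,420.10

Oct 9, 40 sold [LIFO — newest first]: 40 @ $18.95 = $758.00
Oct 11, 551 sold [LIFO — newest first]: 303 @ $16.70 + 187 @ $18.95 + 61 @ $17.35 = $9,662.10
Total COGS = $758.00 + $9,662.10 = $10,420.10
Ending inventory: 112 @ $17.35 = $1,943.20
Check: goods available $12,363.30 = COGS $10,420.10 + ending $1,943.20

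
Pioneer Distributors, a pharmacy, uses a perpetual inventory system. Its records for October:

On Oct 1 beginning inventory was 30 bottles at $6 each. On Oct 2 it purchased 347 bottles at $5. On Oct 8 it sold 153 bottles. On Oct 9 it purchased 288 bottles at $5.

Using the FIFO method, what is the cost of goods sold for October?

COGS = $795

Oct 8, 153 sold [FIFO — oldest first]: 30 @ $6 + 123 @ $5 = $795
Ending inventory: 224 @ $5 + 288 @ $5 = $2,560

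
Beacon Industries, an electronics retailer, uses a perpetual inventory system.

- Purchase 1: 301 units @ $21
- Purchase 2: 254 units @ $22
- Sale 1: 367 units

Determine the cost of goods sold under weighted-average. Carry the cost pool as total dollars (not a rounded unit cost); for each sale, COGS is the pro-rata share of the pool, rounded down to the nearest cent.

COGS = $7,874.96

After Purchase 1: 301 on hand, pool $6,321.00 (≈ $21.0000 each)
After Purchase 2: 555 on hand, pool $11,909.00 (≈ $21.4577 each)
Sale 1, sell 367: 367/555 × $11,909.00 → $7,874.96
Ending inventory (cost pool remaining) = $4,034.04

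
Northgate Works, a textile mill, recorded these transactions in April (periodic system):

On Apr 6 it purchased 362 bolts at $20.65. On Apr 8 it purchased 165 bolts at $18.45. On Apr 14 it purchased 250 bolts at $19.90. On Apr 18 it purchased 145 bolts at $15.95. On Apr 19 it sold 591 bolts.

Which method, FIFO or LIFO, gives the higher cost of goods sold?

FIFO

FIFO COGS: 362 @ $20.65 + 165 @ $18.45 + 64 @ $19.90 = $11,793.15
LIFO COGS: 145 @ $15.95 + 250 @ $19.90 + 165 @ $18.45 + 31 @ $20.65 = $10,972.15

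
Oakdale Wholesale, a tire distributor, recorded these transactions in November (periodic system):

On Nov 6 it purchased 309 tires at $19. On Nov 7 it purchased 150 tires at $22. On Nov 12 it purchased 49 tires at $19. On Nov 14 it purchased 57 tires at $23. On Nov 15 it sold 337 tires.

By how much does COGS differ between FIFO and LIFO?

FIFO COGS: 309 @ $19 + 28 @ $22 = $6,487
LIFO COGS: 57 @ $23 + 49 @ $19 + 150 @ $22 + 81 @ $19 = $7,081
Difference = |$6,487 − $7,081| = $594

$594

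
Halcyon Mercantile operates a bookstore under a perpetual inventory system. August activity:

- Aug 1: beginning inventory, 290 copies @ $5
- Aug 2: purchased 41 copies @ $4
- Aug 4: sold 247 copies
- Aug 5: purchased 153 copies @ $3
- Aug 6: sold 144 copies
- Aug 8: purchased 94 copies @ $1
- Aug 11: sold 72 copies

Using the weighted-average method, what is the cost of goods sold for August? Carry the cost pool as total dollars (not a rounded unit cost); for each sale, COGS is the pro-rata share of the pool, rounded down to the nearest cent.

COGS = $1,899.57

After Aug 1: 290 on hand, pool $1,450.00 (≈ $5.0000 each)
After Aug 2: 331 on hand, pool $1,614.00 (≈ $4.8761 each)
Aug 4, sell 247: 247/331 × $1,614.00 → $1,204.40
After Aug 5: 237 on hand, pool $868.60 (≈ $3.6650 each)
Aug 6, sell 144: 144/237 × $868.60 → $527.75
After Aug 8: 187 on hand, pool $434.85 (≈ $2.3254 each)
Aug 11, sell 72: 72/187 × $434.85 → $167.42
Total COGS = $1,204.40 + $527.75 + $167.42 = $1,899.57
Ending inventory (cost pool remaining) = $267.43
Check: goods available $2,167.00 = COGS $1,899.57 + ending $267.43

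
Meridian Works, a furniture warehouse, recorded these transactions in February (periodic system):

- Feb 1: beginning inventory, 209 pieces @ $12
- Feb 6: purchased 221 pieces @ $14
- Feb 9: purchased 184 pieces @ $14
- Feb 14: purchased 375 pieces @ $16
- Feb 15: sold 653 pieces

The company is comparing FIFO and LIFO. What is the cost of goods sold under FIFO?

FIFO COGS: 209 @ $12 + 221 @ $14 + 184 @ $14 + 39 @ $16 = $8,802
LIFO COGS: 375 @ $16 + 184 @ $14 + 94 @ $14 = $9,892

COGS = $8,802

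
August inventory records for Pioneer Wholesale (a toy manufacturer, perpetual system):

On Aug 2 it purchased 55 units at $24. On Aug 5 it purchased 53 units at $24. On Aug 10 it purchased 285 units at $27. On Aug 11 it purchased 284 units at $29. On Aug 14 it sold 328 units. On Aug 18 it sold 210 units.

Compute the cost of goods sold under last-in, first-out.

COGS = $15,094

Aug 14, 328 sold [LIFO — newest first]: 284 @ $29 + 44 @ $27 = $9,424
Aug 18, 210 sold [LIFO — newest first]: 210 @ $27 = $5,670
Total COGS = $9,424 + $5,670 = $15,094
Ending inventory: 55 @ $24 + 53 @ $24 + 31 @ $27 = $3,429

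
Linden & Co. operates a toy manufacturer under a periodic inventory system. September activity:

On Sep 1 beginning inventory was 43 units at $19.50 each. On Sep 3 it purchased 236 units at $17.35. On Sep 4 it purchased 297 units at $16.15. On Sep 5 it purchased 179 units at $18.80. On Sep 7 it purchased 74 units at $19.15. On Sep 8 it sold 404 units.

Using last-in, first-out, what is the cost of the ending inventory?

Ending inventory = $7,291.00

Sep 8, 404 sold [LIFO — newest first]: 74 @ $19.15 + 179 @ $18.80 + 151 @ $16.15 = $7,220.95
Ending inventory: 43 @ $19.50 + 236 @ $17.35 + 146 @ $16.15 = $7,291.00
Check: goods available $14,511.95 = COGS $7,220.95 + ending $7,291.00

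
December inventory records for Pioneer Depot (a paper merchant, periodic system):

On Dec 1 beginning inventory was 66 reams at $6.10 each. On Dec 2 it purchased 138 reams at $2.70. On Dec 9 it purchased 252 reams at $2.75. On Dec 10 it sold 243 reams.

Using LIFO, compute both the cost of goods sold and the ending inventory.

Dec 10, 243 sold [LIFO — newest first]: 243 @ $2.75 = $668.25
Ending inventory: 66 @ $6.10 + 138 @ $2.70 + 9 @ $2.75 = $799.95

COGS = $668.25; ending inventory = $799.95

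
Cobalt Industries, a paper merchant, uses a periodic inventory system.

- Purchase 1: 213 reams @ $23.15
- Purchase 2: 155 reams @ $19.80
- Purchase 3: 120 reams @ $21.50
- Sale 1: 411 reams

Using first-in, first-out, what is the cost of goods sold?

COGS = $8,924.45

Sale 1 (411) [FIFO — oldest first]: 213 @ $23.15 + 155 @ $19.80 + 43 @ $21.50 = $8,924.45
Ending inventory: 77 @ $21.50 = $1,655.50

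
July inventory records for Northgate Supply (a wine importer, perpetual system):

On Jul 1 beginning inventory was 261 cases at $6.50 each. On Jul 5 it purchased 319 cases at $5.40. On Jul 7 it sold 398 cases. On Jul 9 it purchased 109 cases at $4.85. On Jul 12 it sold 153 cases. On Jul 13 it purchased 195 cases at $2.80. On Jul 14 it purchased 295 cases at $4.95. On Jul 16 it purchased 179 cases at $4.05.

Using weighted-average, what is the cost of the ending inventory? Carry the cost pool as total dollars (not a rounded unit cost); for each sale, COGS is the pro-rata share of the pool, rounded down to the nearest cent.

After Jul 1: 261 on hand, pool $1,696.50 (≈ $6.5000 each)
After Jul 5: 580 on hand, pool $3,419.10 (≈ $5.8950 each)
Jul 7, sell 398: 398/580 × $3,419.10 → $2,346.21
After Jul 9: 291 on hand, pool $1,601.54 (≈ $5.5036 each)
Jul 12, sell 153: 153/291 × $1,601.54 → $842.04
After Jul 13: 333 on hand, pool $1,305.50 (≈ $3.9204 each)
After Jul 14: 628 on hand, pool $2,765.75 (≈ $4.4041 each)
After Jul 16: 807 on hand, pool $3,490.70 (≈ $4.3255 each)
Total COGS = $2,346.21 + $842.04 = $3,188.25
Ending inventory (cost pool remaining) = $3,490.70

Ending inventory = $3,490.70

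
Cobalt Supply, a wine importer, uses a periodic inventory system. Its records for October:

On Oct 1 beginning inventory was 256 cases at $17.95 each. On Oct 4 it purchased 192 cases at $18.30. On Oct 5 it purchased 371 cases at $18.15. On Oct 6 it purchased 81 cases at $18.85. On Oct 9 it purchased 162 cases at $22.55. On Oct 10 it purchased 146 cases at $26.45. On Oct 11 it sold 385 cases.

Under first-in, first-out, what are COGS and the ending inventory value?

Oct 11, 385 sold [FIFO — oldest first]: 256 @ $17.95 + 129 @ $18.30 = $6,955.90
Ending inventory: 63 @ $18.30 + 371 @ $18.15 + 81 @ $18.85 + 162 @ $22.55 + 146 @ $26.45 = $16,928.20

COGS = $6,955.90; ending inventory = $16,928.20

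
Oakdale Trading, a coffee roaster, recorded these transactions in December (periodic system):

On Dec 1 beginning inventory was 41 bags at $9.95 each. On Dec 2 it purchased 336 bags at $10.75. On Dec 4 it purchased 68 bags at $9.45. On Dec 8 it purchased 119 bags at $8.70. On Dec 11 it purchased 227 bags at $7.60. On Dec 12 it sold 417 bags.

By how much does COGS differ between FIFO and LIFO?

$962.60

FIFO COGS: 41 @ $9.95 + 336 @ $10.75 + 40 @ $9.45 = $4,397.95
LIFO COGS: 227 @ $7.60 + 119 @ $8.70 + 68 @ $9.45 + 3 @ $10.75 = $3,435.35
Difference = |$4,397.95 − $3,435.35| = $962.60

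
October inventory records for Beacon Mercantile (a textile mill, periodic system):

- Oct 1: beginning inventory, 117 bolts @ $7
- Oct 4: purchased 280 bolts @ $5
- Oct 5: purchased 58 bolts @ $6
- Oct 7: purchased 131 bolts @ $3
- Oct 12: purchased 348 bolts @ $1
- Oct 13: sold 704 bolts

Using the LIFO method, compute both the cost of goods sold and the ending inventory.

Oct 13, 704 sold [LIFO — newest first]: 348 @ $1 + 131 @ $3 + 58 @ $6 + 167 @ $5 = $1,924
Ending inventory: 117 @ $7 + 113 @ $5 = $1,384
Check: goods available $3,308 = COGS $1,924 + ending $1,384

COGS = $1,924; ending inventory = $1,384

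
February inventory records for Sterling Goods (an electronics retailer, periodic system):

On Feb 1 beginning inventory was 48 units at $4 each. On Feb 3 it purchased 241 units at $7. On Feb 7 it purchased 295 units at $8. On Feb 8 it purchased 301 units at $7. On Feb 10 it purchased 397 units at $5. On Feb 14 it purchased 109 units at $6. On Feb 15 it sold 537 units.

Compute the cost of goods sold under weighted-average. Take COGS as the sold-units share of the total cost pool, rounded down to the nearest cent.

COGS = $3,468.68

Feb 15, sell 537: 537/1391 × $8,985.00 → $3,468.68
Ending inventory (cost pool remaining) = $5,516.32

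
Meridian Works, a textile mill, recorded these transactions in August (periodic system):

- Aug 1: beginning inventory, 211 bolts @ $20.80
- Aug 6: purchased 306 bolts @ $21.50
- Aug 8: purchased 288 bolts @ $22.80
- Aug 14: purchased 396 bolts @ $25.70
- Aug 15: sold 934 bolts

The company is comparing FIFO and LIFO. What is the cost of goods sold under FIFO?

COGS = $20,849.50

FIFO COGS: 211 @ $20.80 + 306 @ $21.50 + 288 @ $22.80 + 129 @ $25.70 = $20,849.50
LIFO COGS: 396 @ $25.70 + 288 @ $22.80 + 250 @ $21.50 = $22,118.60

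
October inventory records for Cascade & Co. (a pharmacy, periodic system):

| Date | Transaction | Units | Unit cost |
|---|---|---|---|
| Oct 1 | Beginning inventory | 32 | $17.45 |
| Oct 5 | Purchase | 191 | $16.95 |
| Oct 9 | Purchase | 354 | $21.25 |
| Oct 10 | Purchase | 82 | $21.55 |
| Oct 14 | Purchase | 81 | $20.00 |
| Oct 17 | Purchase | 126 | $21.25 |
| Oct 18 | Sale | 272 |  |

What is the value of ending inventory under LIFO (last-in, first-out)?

Oct 18, 272 sold [LIFO — newest first]: 126 @ $21.25 + 81 @ $20.00 + 65 @ $21.55 = $5,698.25
Ending inventory: 32 @ $17.45 + 191 @ $16.95 + 354 @ $21.25 + 17 @ $21.55 = $11,684.70
Check: goods available $17,382.95 = COGS $5,698.25 + ending $11,684.70

Ending inventory = $11,684.70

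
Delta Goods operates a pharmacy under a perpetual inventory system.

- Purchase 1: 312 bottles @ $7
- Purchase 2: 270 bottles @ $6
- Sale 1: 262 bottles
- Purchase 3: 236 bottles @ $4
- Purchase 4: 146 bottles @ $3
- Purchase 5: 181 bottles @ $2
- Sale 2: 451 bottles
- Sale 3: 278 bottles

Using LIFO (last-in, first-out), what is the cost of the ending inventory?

Sale 1 (262) [LIFO — newest first]: 262 @ $6 = $1,572
Sale 2 (451) [LIFO — newest first]: 181 @ $2 + 146 @ $3 + 124 @ $4 = $1,296
Sale 3 (278) [LIFO — newest first]: 112 @ $4 + 8 @ $6 + 158 @ $7 = $1,602
Total COGS = $1,572 + $1,296 + $1,602 = $4,470
Ending inventory: 154 @ $7 = $1,078

Ending inventory = $1,078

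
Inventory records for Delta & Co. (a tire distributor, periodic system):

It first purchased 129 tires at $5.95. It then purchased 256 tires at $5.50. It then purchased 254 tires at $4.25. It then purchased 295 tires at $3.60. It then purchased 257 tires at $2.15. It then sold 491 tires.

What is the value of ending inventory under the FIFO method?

Sale 1 (491) [FIFO — oldest first]: 129 @ $5.95 + 256 @ $5.50 + 106 @ $4.25 = $2,626.05
Ending inventory: 148 @ $4.25 + 295 @ $3.60 + 257 @ $2.15 = $2,243.55
Check: goods available $4,869.60 = COGS $2,626.05 + ending $2,243.55

Ending inventory = $2,243.55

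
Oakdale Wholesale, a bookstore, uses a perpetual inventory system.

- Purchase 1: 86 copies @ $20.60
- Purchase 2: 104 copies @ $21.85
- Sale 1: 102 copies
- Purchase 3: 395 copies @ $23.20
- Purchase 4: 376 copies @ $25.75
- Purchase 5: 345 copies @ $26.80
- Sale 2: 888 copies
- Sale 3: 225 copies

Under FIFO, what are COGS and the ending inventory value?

Sale 1 (102) [FIFO — oldest first]: 86 @ $20.60 + 16 @ $21.85 = $2,121.20
Sale 2 (888) [FIFO — oldest first]: 88 @ $21.85 + 395 @ $23.20 + 376 @ $25.75 + 29 @ $26.80 = $21,546.00
Sale 3 (225) [FIFO — oldest first]: 225 @ $26.80 = $6,030.00
Total COGS = $2,121.20 + $21,546.00 + $6,030.00 = $29,697.20
Ending inventory: 91 @ $26.80 = $2,438.80

COGS = $29,697.20; ending inventory = $2,438.80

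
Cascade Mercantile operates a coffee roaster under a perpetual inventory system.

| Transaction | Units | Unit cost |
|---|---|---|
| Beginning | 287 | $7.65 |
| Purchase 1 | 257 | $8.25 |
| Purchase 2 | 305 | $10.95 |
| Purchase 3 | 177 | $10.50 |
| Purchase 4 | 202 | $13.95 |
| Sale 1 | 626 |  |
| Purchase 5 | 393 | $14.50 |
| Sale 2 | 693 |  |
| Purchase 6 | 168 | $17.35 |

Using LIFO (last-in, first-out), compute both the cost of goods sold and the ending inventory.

Sale 1 (626) [LIFO — newest first]: 202 @ $13.95 + 177 @ $10.50 + 247 @ $10.95 = $7,381.05
Sale 2 (693) [LIFO — newest first]: 393 @ $14.50 + 58 @ $10.95 + 242 @ $8.25 = $8,330.10
Total COGS = $7,381.05 + $8,330.10 = $15,711.15
Ending inventory: 287 @ $7.65 + 15 @ $8.25 + 168 @ $17.35 = $5,234.10
Check: goods available $20,945.25 = COGS $15,711.15 + ending $5,234.10

COGS = $15,711.15; ending inventory = $5,234.10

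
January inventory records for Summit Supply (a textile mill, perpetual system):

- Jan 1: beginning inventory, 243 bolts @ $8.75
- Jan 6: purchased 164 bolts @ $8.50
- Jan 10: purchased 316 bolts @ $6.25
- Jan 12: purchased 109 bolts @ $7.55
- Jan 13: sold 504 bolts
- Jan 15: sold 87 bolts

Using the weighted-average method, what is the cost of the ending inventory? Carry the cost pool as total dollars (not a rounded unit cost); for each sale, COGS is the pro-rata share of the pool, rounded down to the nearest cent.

Ending inventory = $1,830.16

After Jan 1: 243 on hand, pool $2,126.25 (≈ $8.7500 each)
After Jan 6: 407 on hand, pool $3,520.25 (≈ $8.6493 each)
After Jan 10: 723 on hand, pool $5,495.25 (≈ $7.6006 each)
After Jan 12: 832 on hand, pool $6,318.20 (≈ $7.5940 each)
Jan 13, sell 504: 504/832 × $6,318.20 → $3,827.37
Jan 15, sell 87: 87/328 × $2,490.83 → $660.67
Total COGS = $3,827.37 + $660.67 = $4,488.04
Ending inventory (cost pool remaining) = $1,830.16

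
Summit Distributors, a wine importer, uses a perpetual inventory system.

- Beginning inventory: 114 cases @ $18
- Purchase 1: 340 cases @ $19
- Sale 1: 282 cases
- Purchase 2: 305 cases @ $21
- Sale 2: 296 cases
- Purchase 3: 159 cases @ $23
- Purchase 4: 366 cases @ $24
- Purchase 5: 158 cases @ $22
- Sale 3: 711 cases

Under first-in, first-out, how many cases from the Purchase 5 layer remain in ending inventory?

Sale 1 (282) [FIFO — oldest first]: 114 @ $18 + 168 @ $19 = $5,244
Sale 2 (296) [FIFO — oldest first]: 172 @ $19 + 124 @ $21 = $5,872
Sale 3 (711) [FIFO — oldest first]: 181 @ $21 + 159 @ $23 + 366 @ $24 + 5 @ $22 = $16,352
Total COGS = $5,244 + $5,872 + $16,352 = $27,468
Ending inventory: 153 @ $22 = $3,366

153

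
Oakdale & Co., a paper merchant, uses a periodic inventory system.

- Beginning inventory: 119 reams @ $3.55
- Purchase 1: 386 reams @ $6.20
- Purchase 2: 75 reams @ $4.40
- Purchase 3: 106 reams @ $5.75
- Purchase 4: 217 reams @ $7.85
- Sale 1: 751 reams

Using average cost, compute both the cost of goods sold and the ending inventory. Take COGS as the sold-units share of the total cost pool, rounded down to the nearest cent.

Sale 1, sell 751: 751/903 × $5,458.60 → $4,539.76
Ending inventory (cost pool remaining) = $918.84

COGS = $4,539.76; ending inventory = $918.84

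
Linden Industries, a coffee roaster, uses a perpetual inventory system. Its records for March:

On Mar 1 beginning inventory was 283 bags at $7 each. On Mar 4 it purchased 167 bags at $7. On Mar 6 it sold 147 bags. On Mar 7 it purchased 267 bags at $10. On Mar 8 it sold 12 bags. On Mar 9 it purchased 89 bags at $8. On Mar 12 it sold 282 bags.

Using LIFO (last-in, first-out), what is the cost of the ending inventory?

Mar 6, 147 sold [LIFO — newest first]: 147 @ $7 = $1,029
Mar 8, 12 sold [LIFO — newest first]: 12 @ $10 = $120
Mar 12, 282 sold [LIFO — newest first]: 89 @ $8 + 193 @ $10 = $2,642
Total COGS = $1,029 + $120 + $2,642 = $3,791
Ending inventory: 283 @ $7 + 20 @ $7 + 62 @ $10 = $2,741
Check: goods available $6,532 = COGS $3,791 + ending $2,741

Ending inventory = $2,741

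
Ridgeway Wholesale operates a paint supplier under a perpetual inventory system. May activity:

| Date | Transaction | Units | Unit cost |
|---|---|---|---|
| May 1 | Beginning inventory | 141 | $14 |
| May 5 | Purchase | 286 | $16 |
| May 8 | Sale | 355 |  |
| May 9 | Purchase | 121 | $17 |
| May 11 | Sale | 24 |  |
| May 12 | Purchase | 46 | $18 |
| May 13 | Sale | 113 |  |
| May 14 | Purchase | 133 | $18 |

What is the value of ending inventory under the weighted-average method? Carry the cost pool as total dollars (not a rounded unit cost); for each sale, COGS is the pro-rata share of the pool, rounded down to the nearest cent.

After May 1: 141 on hand, pool $1,974.00 (≈ $14.0000 each)
After May 5: 427 on hand, pool $6,550.00 (≈ $15.3396 each)
May 8, sell 355: 355/427 × $6,550.00 → $5,445.55
After May 9: 193 on hand, pool $3,161.45 (≈ $16.3806 each)
May 11, sell 24: 24/193 × $3,161.45 → $393.13
After May 12: 215 on hand, pool $3,596.32 (≈ $16.7271 each)
May 13, sell 113: 113/215 × $3,596.32 → $1,890.15
After May 14: 235 on hand, pool $4,100.17 (≈ $17.4475 each)
Total COGS = $5,445.55 + $393.13 + $1,890.15 = $7,728.83
Ending inventory (cost pool remaining) = $4,100.17

Ending inventory = $4,100.17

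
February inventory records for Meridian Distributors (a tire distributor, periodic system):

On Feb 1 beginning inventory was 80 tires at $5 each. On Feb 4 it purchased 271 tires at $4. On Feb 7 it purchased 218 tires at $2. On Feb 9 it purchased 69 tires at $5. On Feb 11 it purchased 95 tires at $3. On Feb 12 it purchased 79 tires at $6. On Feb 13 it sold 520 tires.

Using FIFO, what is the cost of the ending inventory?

Ending inventory = $1,202

Feb 13, 520 sold [FIFO — oldest first]: 80 @ $5 + 271 @ $4 + 169 @ $2 = $1,822
Ending inventory: 49 @ $2 + 69 @ $5 + 95 @ $3 + 79 @ $6 = $1,202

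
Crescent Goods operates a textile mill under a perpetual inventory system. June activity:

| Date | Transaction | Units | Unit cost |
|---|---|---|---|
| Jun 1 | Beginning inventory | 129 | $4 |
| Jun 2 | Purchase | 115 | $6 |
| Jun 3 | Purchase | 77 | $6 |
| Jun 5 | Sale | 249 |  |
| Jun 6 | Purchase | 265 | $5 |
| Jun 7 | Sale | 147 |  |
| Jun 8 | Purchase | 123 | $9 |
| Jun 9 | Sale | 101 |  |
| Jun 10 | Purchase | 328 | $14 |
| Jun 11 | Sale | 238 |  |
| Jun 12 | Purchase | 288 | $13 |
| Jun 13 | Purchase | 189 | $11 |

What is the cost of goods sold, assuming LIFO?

COGS = $6,356

Jun 5, 249 sold [LIFO — newest first]: 77 @ $6 + 115 @ $6 + 57 @ $4 = $1,380
Jun 7, 147 sold [LIFO — newest first]: 147 @ $5 = $735
Jun 9, 101 sold [LIFO — newest first]: 101 @ $9 = $909
Jun 11, 238 sold [LIFO — newest first]: 238 @ $14 = $3,332
Total COGS = $1,380 + $735 + $909 + $3,332 = $6,356
Ending inventory: 72 @ $4 + 118 @ $5 + 22 @ $9 + 90 @ $14 + 288 @ $13 + 189 @ $11 = $8,159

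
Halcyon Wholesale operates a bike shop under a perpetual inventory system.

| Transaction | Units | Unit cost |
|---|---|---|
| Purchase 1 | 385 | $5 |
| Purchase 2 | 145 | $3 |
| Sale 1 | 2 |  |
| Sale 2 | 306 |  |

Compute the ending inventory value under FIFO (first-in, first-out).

Ending inventory = $820

Sale 1 (2) [FIFO — oldest first]: 2 @ $5 = $10
Sale 2 (306) [FIFO — oldest first]: 306 @ $5 = $1,530
Total COGS = $10 + $1,530 = $1,540
Ending inventory: 77 @ $5 + 145 @ $3 = $820
Check: goods available $2,360 = COGS $1,540 + ending $820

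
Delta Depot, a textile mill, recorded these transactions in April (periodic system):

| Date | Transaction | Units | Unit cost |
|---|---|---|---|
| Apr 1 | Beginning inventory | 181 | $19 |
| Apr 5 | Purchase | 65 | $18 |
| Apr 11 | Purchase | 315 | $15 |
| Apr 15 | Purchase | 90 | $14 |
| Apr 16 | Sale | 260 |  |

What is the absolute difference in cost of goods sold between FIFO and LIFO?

FIFO COGS: 181 @ $19 + 65 @ $18 + 14 @ $15 = $4,819
LIFO COGS: 90 @ $14 + 170 @ $15 = $3,810
Difference = |$4,819 − $3,810| = $1,009

$1,009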